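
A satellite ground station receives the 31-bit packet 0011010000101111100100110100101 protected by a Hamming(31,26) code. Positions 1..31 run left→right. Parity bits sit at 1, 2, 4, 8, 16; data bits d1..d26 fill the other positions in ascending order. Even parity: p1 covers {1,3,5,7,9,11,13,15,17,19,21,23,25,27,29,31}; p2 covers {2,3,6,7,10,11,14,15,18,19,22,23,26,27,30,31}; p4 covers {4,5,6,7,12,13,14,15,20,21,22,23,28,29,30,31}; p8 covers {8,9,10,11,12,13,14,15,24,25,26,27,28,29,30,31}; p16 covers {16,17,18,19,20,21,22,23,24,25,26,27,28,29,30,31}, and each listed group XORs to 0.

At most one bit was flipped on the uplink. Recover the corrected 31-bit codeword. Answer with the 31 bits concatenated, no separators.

s1 (pos 1,3,5,7,9,11,13,15,17,19,21,23,25,27,29,31): 0⊕1⊕0⊕0⊕0⊕1⊕1⊕1⊕1⊕0⊕0⊕1⊕0⊕0⊕1⊕1 = 0
s2 (pos 2,3,6,7,10,11,14,15,18,19,22,23,26,27,30,31): 0⊕1⊕1⊕0⊕0⊕1⊕1⊕1⊕0⊕0⊕0⊕1⊕1⊕0⊕0⊕1 = 0
s4 (pos 4,5,6,7,12,13,14,15,20,21,22,23,28,29,30,31): 1⊕0⊕1⊕0⊕0⊕1⊕1⊕1⊕1⊕0⊕0⊕1⊕0⊕1⊕0⊕1 = 1
s8 (pos 8,9,10,11,12,13,14,15,24,25,26,27,28,29,30,31): 0⊕0⊕0⊕1⊕0⊕1⊕1⊕1⊕1⊕0⊕1⊕0⊕0⊕1⊕0⊕1 = 0
s16 (pos 16,17,18,19,20,21,22,23,24,25,26,27,28,29,30,31): 1⊕1⊕0⊕0⊕1⊕0⊕0⊕1⊕1⊕0⊕1⊕0⊕0⊕1⊕0⊕1 = 0
Syndrome s16…s1 = 00100 → error at position 4.
Flip position 4: 0011010000101111100100110100101 → 0010010000101111100100110100101

0010010000101111100100110100101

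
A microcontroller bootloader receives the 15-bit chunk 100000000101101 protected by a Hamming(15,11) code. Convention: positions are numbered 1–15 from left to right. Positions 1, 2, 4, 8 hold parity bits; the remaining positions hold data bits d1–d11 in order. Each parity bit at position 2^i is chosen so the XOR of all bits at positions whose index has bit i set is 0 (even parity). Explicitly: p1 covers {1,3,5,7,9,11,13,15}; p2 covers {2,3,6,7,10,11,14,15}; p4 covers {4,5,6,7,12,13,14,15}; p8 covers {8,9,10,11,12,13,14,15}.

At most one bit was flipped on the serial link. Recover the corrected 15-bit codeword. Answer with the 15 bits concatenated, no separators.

s1 (pos 1,3,5,7,9,11,13,15): 1⊕0⊕0⊕0⊕0⊕0⊕1⊕1 = 1
s2 (pos 2,3,6,7,10,11,14,15): 0⊕0⊕0⊕0⊕1⊕0⊕0⊕1 = 0
s4 (pos 4,5,6,7,12,13,14,15): 0⊕0⊕0⊕0⊕1⊕1⊕0⊕1 = 1
s8 (pos 8,9,10,11,12,13,14,15): 0⊕0⊕1⊕0⊕1⊕1⊕0⊕1 = 0
Syndrome s8…s1 = 0101 → error at position 5.
Flip position 5: 100000000101101 → 100010000101101

100010000101101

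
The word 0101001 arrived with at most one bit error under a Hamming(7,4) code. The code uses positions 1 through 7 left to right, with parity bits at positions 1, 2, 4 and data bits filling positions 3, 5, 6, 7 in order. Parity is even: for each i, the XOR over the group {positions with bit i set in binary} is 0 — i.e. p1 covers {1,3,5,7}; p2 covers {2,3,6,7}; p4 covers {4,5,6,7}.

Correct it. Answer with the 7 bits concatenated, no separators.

1101001

s1 (pos 1,3,5,7): 0⊕0⊕0⊕1 = 1
s2 (pos 2,3,6,7): 1⊕0⊕0⊕1 = 0
s4 (pos 4,5,6,7): 1⊕0⊕0⊕1 = 0
Syndrome s4…s1 = 001 → error at position 1.
Flip position 1: 0101001 → 1101001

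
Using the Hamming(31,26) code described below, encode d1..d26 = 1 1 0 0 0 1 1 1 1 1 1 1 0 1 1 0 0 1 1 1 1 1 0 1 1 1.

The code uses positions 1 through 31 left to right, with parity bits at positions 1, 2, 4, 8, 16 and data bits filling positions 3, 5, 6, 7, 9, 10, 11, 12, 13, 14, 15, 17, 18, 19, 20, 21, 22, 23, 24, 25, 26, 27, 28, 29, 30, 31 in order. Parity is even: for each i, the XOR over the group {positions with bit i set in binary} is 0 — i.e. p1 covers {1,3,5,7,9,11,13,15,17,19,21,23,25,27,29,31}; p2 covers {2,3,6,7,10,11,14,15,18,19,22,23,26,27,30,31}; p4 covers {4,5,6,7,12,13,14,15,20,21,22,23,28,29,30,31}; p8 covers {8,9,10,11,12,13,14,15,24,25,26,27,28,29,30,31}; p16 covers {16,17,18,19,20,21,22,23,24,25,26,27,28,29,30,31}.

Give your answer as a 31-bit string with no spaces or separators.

Place data at non-parity positions: p1 p2 1 p4 1 0 0 p8 0 1 1 1 1 1 1 p16 1 0 1 1 0 0 1 1 1 1 1 0 1 1 1
p1 (pos 1,3,5,7,9,11,13,15,17,19,21,23,25,27,29,31): XOR of data positions = 1⊕1⊕0⊕0⊕1⊕1⊕1⊕1⊕1⊕0⊕1⊕1⊕1⊕1⊕1 = 0
p2 (pos 2,3,6,7,10,11,14,15,18,19,22,23,26,27,30,31): XOR of data positions = 1⊕0⊕0⊕1⊕1⊕1⊕1⊕0⊕1⊕0⊕1⊕1⊕1⊕1⊕1 = 1
p4 (pos 4,5,6,7,12,13,14,15,20,21,22,23,28,29,30,31): XOR of data positions = 1⊕0⊕0⊕1⊕1⊕1⊕1⊕1⊕0⊕0⊕1⊕0⊕1⊕1⊕1 = 0
p8 (pos 8,9,10,11,12,13,14,15,24,25,26,27,28,29,30,31): XOR of data positions = 0⊕1⊕1⊕1⊕1⊕1⊕1⊕1⊕1⊕1⊕1⊕0⊕1⊕1⊕1 = 1
p16 (pos 16,17,18,19,20,21,22,23,24,25,26,27,28,29,30,31): XOR of data positions = 1⊕0⊕1⊕1⊕0⊕0⊕1⊕1⊕1⊕1⊕1⊕0⊕1⊕1⊕1 = 1
Codeword: 0110100101111111101100111110111

0110100101111111101100111110111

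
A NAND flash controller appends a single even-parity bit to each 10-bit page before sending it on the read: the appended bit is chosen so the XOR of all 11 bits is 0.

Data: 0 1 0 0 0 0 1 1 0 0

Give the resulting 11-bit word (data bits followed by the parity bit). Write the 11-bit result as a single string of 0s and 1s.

01000011001

XOR of the 10 data bits: 0⊕1⊕0⊕0⊕0⊕0⊕1⊕1⊕0⊕0 = 1
Parity bit = 1 (so all 11 bits XOR to 0).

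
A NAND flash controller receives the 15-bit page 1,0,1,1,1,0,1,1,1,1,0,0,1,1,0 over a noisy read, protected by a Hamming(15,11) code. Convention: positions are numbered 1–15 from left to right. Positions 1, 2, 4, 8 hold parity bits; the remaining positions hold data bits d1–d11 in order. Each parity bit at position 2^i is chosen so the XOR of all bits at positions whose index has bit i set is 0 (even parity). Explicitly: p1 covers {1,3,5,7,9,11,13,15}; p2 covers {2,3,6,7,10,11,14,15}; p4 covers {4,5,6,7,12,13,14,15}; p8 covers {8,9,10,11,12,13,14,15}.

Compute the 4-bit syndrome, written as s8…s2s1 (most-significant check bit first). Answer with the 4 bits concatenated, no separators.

1100

s1 (pos 1,3,5,7,9,11,13,15): 1⊕1⊕1⊕1⊕1⊕0⊕1⊕0 = 0
s2 (pos 2,3,6,7,10,11,14,15): 0⊕1⊕0⊕1⊕1⊕0⊕1⊕0 = 0
s4 (pos 4,5,6,7,12,13,14,15): 1⊕1⊕0⊕1⊕0⊕1⊕1⊕0 = 1
s8 (pos 8,9,10,11,12,13,14,15): 1⊕1⊕1⊕0⊕0⊕1⊕1⊕0 = 1
Syndrome s8…s1 = 1100 → error at position 12.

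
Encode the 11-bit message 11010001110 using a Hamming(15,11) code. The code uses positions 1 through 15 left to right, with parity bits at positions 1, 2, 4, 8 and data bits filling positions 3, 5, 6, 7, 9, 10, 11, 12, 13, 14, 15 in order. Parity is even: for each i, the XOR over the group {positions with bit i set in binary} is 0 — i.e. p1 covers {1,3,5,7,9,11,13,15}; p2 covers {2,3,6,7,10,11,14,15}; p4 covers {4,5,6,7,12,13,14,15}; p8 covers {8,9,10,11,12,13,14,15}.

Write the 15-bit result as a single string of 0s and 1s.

Place data at non-parity positions: p1 p2 1 p4 1 0 1 p8 0 0 0 1 1 1 0
p1 (pos 1,3,5,7,9,11,13,15): XOR of data positions = 1⊕1⊕1⊕0⊕0⊕1⊕0 = 0
p2 (pos 2,3,6,7,10,11,14,15): XOR of data positions = 1⊕0⊕1⊕0⊕0⊕1⊕0 = 1
p4 (pos 4,5,6,7,12,13,14,15): XOR of data positions = 1⊕0⊕1⊕1⊕1⊕1⊕0 = 1
p8 (pos 8,9,10,11,12,13,14,15): XOR of data positions = 0⊕0⊕0⊕1⊕1⊕1⊕0 = 1
Codeword: 011110110001110

011110110001110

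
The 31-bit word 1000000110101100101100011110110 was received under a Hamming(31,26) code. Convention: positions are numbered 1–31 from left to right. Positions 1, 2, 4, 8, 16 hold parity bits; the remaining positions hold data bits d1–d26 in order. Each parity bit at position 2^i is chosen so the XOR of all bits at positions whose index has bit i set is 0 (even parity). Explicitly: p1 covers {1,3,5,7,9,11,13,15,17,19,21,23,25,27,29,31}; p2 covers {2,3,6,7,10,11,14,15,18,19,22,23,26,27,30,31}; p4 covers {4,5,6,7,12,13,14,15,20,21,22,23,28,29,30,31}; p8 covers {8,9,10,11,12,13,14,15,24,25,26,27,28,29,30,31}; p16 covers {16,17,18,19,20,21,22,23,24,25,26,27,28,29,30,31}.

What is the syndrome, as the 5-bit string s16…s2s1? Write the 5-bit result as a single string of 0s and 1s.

11101

s1 (pos 1,3,5,7,9,11,13,15,17,19,21,23,25,27,29,31): 1⊕0⊕0⊕0⊕1⊕1⊕1⊕0⊕1⊕1⊕0⊕0⊕1⊕1⊕1⊕0 = 1
s2 (pos 2,3,6,7,10,11,14,15,18,19,22,23,26,27,30,31): 0⊕0⊕0⊕0⊕0⊕1⊕1⊕0⊕0⊕1⊕0⊕0⊕1⊕1⊕1⊕0 = 0
s4 (pos 4,5,6,7,12,13,14,15,20,21,22,23,28,29,30,31): 0⊕0⊕0⊕0⊕0⊕1⊕1⊕0⊕1⊕0⊕0⊕0⊕0⊕1⊕1⊕0 = 1
s8 (pos 8,9,10,11,12,13,14,15,24,25,26,27,28,29,30,31): 1⊕1⊕0⊕1⊕0⊕1⊕1⊕0⊕1⊕1⊕1⊕1⊕0⊕1⊕1⊕0 = 1
s16 (pos 16,17,18,19,20,21,22,23,24,25,26,27,28,29,30,31): 0⊕1⊕0⊕1⊕1⊕0⊕0⊕0⊕1⊕1⊕1⊕1⊕0⊕1⊕1⊕0 = 1
Syndrome s16…s1 = 11101 → error at position 29.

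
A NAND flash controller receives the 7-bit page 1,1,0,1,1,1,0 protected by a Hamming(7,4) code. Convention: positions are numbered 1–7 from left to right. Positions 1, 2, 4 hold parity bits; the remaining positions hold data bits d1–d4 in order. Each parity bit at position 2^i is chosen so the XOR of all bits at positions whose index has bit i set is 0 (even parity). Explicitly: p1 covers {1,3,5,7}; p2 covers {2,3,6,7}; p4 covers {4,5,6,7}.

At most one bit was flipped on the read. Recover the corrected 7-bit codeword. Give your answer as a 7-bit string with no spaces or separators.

1100110

s1 (pos 1,3,5,7): 1⊕0⊕1⊕0 = 0
s2 (pos 2,3,6,7): 1⊕0⊕1⊕0 = 0
s4 (pos 4,5,6,7): 1⊕1⊕1⊕0 = 1
Syndrome s4…s1 = 100 → error at position 4.
Flip position 4: 1101110 → 1100110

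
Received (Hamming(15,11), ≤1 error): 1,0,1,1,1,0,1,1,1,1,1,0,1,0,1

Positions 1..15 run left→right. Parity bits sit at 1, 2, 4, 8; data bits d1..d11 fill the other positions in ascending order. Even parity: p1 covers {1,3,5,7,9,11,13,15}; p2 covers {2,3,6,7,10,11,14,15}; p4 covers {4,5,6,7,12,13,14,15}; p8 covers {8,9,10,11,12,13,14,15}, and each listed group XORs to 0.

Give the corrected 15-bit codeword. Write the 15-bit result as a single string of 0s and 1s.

s1 (pos 1,3,5,7,9,11,13,15): 1⊕1⊕1⊕1⊕1⊕1⊕1⊕1 = 0
s2 (pos 2,3,6,7,10,11,14,15): 0⊕1⊕0⊕1⊕1⊕1⊕0⊕1 = 1
s4 (pos 4,5,6,7,12,13,14,15): 1⊕1⊕0⊕1⊕0⊕1⊕0⊕1 = 1
s8 (pos 8,9,10,11,12,13,14,15): 1⊕1⊕1⊕1⊕0⊕1⊕0⊕1 = 0
Syndrome s8…s1 = 0110 → error at position 6.
Flip position 6: 101110111110101 → 101111111110101

101111111110101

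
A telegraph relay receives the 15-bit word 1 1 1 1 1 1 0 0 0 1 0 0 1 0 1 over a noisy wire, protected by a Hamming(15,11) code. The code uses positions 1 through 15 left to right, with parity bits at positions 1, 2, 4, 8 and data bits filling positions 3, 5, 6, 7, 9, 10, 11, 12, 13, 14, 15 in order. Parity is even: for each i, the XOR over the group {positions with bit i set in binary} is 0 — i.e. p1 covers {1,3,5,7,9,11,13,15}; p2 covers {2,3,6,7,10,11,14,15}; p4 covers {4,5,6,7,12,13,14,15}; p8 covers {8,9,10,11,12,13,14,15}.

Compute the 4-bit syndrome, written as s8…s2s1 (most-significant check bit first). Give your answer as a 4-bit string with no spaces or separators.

1111

s1 (pos 1,3,5,7,9,11,13,15): 1⊕1⊕1⊕0⊕0⊕0⊕1⊕1 = 1
s2 (pos 2,3,6,7,10,11,14,15): 1⊕1⊕1⊕0⊕1⊕0⊕0⊕1 = 1
s4 (pos 4,5,6,7,12,13,14,15): 1⊕1⊕1⊕0⊕0⊕1⊕0⊕1 = 1
s8 (pos 8,9,10,11,12,13,14,15): 0⊕0⊕1⊕0⊕0⊕1⊕0⊕1 = 1
Syndrome s8…s1 = 1111 → error at position 15.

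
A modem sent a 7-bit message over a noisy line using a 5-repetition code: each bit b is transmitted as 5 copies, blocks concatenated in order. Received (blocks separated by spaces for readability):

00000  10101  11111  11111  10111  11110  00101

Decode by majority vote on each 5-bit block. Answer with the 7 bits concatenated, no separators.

0111110

Block 1 (00000): 0 ones → 0
Block 2 (10101): 3 ones → 1
Block 3 (11111): 5 ones → 1
Block 4 (11111): 5 ones → 1
Block 5 (10111): 4 ones → 1
Block 6 (11110): 4 ones → 1
Block 7 (00101): 2 ones → 0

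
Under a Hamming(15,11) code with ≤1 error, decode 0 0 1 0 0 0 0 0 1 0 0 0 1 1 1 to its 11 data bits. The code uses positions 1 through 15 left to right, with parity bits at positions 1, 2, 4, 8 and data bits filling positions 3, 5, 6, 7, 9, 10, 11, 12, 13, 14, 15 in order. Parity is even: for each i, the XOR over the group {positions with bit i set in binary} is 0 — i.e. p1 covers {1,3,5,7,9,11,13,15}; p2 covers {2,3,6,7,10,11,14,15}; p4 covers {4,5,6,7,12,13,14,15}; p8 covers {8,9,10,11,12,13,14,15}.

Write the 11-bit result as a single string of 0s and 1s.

10101000111

s1 (pos 1,3,5,7,9,11,13,15): 0⊕1⊕0⊕0⊕1⊕0⊕1⊕1 = 0
s2 (pos 2,3,6,7,10,11,14,15): 0⊕1⊕0⊕0⊕0⊕0⊕1⊕1 = 1
s4 (pos 4,5,6,7,12,13,14,15): 0⊕0⊕0⊕0⊕0⊕1⊕1⊕1 = 1
s8 (pos 8,9,10,11,12,13,14,15): 0⊕1⊕0⊕0⊕0⊕1⊕1⊕1 = 0
Syndrome s8…s1 = 0110 → error at position 6.
Flip position 6: 001000001000111 → 001001001000111
Read data bits from positions 3,5,6,7,9,10,11,12,13,14,15: 10101000111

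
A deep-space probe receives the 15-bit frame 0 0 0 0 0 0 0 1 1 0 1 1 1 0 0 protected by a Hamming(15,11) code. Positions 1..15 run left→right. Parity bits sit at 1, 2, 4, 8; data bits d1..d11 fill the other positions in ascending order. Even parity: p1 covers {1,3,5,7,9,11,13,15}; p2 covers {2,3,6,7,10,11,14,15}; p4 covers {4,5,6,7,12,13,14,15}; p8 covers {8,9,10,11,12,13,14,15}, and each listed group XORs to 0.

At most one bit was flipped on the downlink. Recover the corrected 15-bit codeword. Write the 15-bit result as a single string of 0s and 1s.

s1 (pos 1,3,5,7,9,11,13,15): 0⊕0⊕0⊕0⊕1⊕1⊕1⊕0 = 1
s2 (pos 2,3,6,7,10,11,14,15): 0⊕0⊕0⊕0⊕0⊕1⊕0⊕0 = 1
s4 (pos 4,5,6,7,12,13,14,15): 0⊕0⊕0⊕0⊕1⊕1⊕0⊕0 = 0
s8 (pos 8,9,10,11,12,13,14,15): 1⊕1⊕0⊕1⊕1⊕1⊕0⊕0 = 1
Syndrome s8…s1 = 1011 → error at position 11.
Flip position 11: 000000011011100 → 000000011001100

000000011001100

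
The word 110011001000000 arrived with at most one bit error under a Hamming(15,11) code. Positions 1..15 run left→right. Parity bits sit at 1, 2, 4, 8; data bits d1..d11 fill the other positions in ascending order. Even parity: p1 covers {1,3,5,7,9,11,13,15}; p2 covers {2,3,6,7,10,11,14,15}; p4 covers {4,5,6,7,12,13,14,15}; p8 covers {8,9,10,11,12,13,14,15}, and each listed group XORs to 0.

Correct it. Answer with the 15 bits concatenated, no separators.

s1 (pos 1,3,5,7,9,11,13,15): 1⊕0⊕1⊕0⊕1⊕0⊕0⊕0 = 1
s2 (pos 2,3,6,7,10,11,14,15): 1⊕0⊕1⊕0⊕0⊕0⊕0⊕0 = 0
s4 (pos 4,5,6,7,12,13,14,15): 0⊕1⊕1⊕0⊕0⊕0⊕0⊕0 = 0
s8 (pos 8,9,10,11,12,13,14,15): 0⊕1⊕0⊕0⊕0⊕0⊕0⊕0 = 1
Syndrome s8…s1 = 1001 → error at position 9.
Flip position 9: 110011001000000 → 110011000000000

110011000000000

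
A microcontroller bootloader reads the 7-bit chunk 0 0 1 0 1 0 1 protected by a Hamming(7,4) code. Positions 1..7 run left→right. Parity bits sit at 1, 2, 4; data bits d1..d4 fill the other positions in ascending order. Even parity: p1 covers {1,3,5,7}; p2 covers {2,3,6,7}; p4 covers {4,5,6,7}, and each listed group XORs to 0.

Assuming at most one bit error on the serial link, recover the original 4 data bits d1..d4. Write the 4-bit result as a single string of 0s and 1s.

s1 (pos 1,3,5,7): 0⊕1⊕1⊕1 = 1
s2 (pos 2,3,6,7): 0⊕1⊕0⊕1 = 0
s4 (pos 4,5,6,7): 0⊕1⊕0⊕1 = 0
Syndrome s4…s1 = 001 → error at position 1.
Flip position 1: 0010101 → 1010101
Read data bits from positions 3,5,6,7: 1101

1101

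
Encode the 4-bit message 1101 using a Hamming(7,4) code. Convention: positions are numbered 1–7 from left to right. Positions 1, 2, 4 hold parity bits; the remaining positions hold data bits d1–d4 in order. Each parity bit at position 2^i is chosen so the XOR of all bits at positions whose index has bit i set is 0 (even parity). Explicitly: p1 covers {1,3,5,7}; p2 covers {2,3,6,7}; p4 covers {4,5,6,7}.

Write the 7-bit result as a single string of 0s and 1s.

1010101

Place data at non-parity positions: p1 p2 1 p4 1 0 1
p1 (pos 1,3,5,7): XOR of data positions = 1⊕1⊕1 = 1
p2 (pos 2,3,6,7): XOR of data positions = 1⊕0⊕1 = 0
p4 (pos 4,5,6,7): XOR of data positions = 1⊕0⊕1 = 0
Codeword: 1010101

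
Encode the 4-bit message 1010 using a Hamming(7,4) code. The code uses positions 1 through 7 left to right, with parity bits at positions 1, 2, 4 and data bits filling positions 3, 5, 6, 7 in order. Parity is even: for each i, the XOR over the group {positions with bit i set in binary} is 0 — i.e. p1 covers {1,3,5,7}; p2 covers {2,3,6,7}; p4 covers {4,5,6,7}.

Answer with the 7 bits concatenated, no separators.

Place data at non-parity positions: p1 p2 1 p4 0 1 0
p1 (pos 1,3,5,7): XOR of data positions = 1⊕0⊕0 = 1
p2 (pos 2,3,6,7): XOR of data positions = 1⊕1⊕0 = 0
p4 (pos 4,5,6,7): XOR of data positions = 0⊕1⊕0 = 1
Codeword: 1011010

1011010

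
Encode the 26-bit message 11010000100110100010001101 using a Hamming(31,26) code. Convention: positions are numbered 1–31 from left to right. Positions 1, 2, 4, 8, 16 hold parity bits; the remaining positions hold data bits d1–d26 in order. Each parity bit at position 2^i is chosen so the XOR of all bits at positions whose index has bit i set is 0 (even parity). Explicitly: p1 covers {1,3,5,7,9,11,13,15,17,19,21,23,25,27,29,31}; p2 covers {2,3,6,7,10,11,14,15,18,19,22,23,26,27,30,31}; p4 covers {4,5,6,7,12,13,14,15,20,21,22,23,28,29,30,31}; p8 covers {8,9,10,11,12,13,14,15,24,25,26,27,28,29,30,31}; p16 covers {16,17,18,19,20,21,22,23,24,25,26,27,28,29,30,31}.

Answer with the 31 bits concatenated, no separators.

1011101100001001110100010001101

Place data at non-parity positions: p1 p2 1 p4 1 0 1 p8 0 0 0 0 1 0 0 p16 1 1 0 1 0 0 0 1 0 0 0 1 1 0 1
p1 (pos 1,3,5,7,9,11,13,15,17,19,21,23,25,27,29,31): XOR of data positions = 1⊕1⊕1⊕0⊕0⊕1⊕0⊕1⊕0⊕0⊕0⊕0⊕0⊕1⊕1 = 1
p2 (pos 2,3,6,7,10,11,14,15,18,19,22,23,26,27,30,31): XOR of data positions = 1⊕0⊕1⊕0⊕0⊕0⊕0⊕1⊕0⊕0⊕0⊕0⊕0⊕0⊕1 = 0
p4 (pos 4,5,6,7,12,13,14,15,20,21,22,23,28,29,30,31): XOR of data positions = 1⊕0⊕1⊕0⊕1⊕0⊕0⊕1⊕0⊕0⊕0⊕1⊕1⊕0⊕1 = 1
p8 (pos 8,9,10,11,12,13,14,15,24,25,26,27,28,29,30,31): XOR of data positions = 0⊕0⊕0⊕0⊕1⊕0⊕0⊕1⊕0⊕0⊕0⊕1⊕1⊕0⊕1 = 1
p16 (pos 16,17,18,19,20,21,22,23,24,25,26,27,28,29,30,31): XOR of data positions = 1⊕1⊕0⊕1⊕0⊕0⊕0⊕1⊕0⊕0⊕0⊕1⊕1⊕0⊕1 = 1
Codeword: 1011101100001001110100010001101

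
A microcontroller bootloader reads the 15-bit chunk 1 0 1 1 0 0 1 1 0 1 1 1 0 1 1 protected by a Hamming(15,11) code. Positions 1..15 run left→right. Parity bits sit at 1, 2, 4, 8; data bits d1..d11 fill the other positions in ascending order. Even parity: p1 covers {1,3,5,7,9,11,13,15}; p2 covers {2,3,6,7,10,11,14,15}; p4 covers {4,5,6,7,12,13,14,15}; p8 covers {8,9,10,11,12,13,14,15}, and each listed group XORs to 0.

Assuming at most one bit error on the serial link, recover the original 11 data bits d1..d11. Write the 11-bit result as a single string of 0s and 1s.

s1 (pos 1,3,5,7,9,11,13,15): 1⊕1⊕0⊕1⊕0⊕1⊕0⊕1 = 1
s2 (pos 2,3,6,7,10,11,14,15): 0⊕1⊕0⊕1⊕1⊕1⊕1⊕1 = 0
s4 (pos 4,5,6,7,12,13,14,15): 1⊕0⊕0⊕1⊕1⊕0⊕1⊕1 = 1
s8 (pos 8,9,10,11,12,13,14,15): 1⊕0⊕1⊕1⊕1⊕0⊕1⊕1 = 0
Syndrome s8…s1 = 0101 → error at position 5.
Flip position 5: 101100110111011 → 101110110111011
Read data bits from positions 3,5,6,7,9,10,11,12,13,14,15: 11010111011

11010111011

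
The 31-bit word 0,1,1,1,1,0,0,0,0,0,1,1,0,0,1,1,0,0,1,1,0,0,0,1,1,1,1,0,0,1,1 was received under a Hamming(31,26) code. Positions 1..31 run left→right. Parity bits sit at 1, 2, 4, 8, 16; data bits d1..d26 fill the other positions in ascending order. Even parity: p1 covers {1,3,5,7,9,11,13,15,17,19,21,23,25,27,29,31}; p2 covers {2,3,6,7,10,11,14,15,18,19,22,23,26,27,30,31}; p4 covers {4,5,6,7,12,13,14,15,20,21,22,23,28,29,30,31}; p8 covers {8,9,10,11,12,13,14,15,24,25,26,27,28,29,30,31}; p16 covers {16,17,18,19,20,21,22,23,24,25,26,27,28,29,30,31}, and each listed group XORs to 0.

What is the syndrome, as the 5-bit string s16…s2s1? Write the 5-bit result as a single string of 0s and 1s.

11110

s1 (pos 1,3,5,7,9,11,13,15,17,19,21,23,25,27,29,31): 0⊕1⊕1⊕0⊕0⊕1⊕0⊕1⊕0⊕1⊕0⊕0⊕1⊕1⊕0⊕1 = 0
s2 (pos 2,3,6,7,10,11,14,15,18,19,22,23,26,27,30,31): 1⊕1⊕0⊕0⊕0⊕1⊕0⊕1⊕0⊕1⊕0⊕0⊕1⊕1⊕1⊕1 = 1
s4 (pos 4,5,6,7,12,13,14,15,20,21,22,23,28,29,30,31): 1⊕1⊕0⊕0⊕1⊕0⊕0⊕1⊕1⊕0⊕0⊕0⊕0⊕0⊕1⊕1 = 1
s8 (pos 8,9,10,11,12,13,14,15,24,25,26,27,28,29,30,31): 0⊕0⊕0⊕1⊕1⊕0⊕0⊕1⊕1⊕1⊕1⊕1⊕0⊕0⊕1⊕1 = 1
s16 (pos 16,17,18,19,20,21,22,23,24,25,26,27,28,29,30,31): 1⊕0⊕0⊕1⊕1⊕0⊕0⊕0⊕1⊕1⊕1⊕1⊕0⊕0⊕1⊕1 = 1
Syndrome s16…s1 = 11110 → error at position 30.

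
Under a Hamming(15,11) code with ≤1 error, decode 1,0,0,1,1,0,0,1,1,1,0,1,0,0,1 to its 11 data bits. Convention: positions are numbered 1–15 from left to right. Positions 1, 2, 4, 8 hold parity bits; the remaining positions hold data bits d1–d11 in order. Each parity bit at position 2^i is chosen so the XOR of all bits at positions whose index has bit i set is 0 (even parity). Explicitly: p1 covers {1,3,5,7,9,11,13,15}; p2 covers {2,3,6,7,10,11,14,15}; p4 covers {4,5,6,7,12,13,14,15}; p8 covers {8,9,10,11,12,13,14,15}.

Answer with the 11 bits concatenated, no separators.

01001101001

s1 (pos 1,3,5,7,9,11,13,15): 1⊕0⊕1⊕0⊕1⊕0⊕0⊕1 = 0
s2 (pos 2,3,6,7,10,11,14,15): 0⊕0⊕0⊕0⊕1⊕0⊕0⊕1 = 0
s4 (pos 4,5,6,7,12,13,14,15): 1⊕1⊕0⊕0⊕1⊕0⊕0⊕1 = 0
s8 (pos 8,9,10,11,12,13,14,15): 1⊕1⊕1⊕0⊕1⊕0⊕0⊕1 = 1
Syndrome s8…s1 = 1000 → error at position 8.
Flip position 8: 100110011101001 → 100110001101001
Read data bits from positions 3,5,6,7,9,10,11,12,13,14,15: 01001101001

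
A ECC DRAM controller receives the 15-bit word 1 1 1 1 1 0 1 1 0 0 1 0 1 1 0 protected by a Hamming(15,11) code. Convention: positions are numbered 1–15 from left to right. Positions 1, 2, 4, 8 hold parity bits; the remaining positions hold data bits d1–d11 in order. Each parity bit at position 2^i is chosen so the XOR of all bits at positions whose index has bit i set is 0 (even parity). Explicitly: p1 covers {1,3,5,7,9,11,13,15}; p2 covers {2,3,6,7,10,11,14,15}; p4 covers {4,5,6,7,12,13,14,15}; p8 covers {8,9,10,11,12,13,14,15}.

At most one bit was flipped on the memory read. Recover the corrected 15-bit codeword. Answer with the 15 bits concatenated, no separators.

111111110010110

s1 (pos 1,3,5,7,9,11,13,15): 1⊕1⊕1⊕1⊕0⊕1⊕1⊕0 = 0
s2 (pos 2,3,6,7,10,11,14,15): 1⊕1⊕0⊕1⊕0⊕1⊕1⊕0 = 1
s4 (pos 4,5,6,7,12,13,14,15): 1⊕1⊕0⊕1⊕0⊕1⊕1⊕0 = 1
s8 (pos 8,9,10,11,12,13,14,15): 1⊕0⊕0⊕1⊕0⊕1⊕1⊕0 = 0
Syndrome s8…s1 = 0110 → error at position 6.
Flip position 6: 111110110010110 → 111111110010110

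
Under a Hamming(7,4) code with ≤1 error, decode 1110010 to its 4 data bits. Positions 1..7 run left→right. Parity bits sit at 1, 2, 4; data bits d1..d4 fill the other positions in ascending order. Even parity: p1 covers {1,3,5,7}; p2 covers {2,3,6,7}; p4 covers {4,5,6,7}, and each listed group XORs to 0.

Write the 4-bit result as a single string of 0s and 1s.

s1 (pos 1,3,5,7): 1⊕1⊕0⊕0 = 0
s2 (pos 2,3,6,7): 1⊕1⊕1⊕0 = 1
s4 (pos 4,5,6,7): 0⊕0⊕1⊕0 = 1
Syndrome s4…s1 = 110 → error at position 6.
Flip position 6: 1110010 → 1110000
Read data bits from positions 3,5,6,7: 1000

1000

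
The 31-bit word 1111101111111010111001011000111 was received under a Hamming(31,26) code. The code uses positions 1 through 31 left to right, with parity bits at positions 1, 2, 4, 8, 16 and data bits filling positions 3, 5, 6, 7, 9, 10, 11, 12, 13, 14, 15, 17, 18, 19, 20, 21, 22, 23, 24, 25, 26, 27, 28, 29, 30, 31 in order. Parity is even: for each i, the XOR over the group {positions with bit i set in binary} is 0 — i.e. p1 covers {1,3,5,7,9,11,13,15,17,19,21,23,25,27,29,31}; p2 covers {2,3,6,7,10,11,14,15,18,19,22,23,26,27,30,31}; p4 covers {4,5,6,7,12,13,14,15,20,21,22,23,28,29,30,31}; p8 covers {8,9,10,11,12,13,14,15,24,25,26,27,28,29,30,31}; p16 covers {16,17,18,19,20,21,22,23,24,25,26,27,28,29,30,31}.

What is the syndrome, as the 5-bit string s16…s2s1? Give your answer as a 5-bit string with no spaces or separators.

s1 (pos 1,3,5,7,9,11,13,15,17,19,21,23,25,27,29,31): 1⊕1⊕1⊕1⊕1⊕1⊕1⊕1⊕1⊕1⊕0⊕0⊕1⊕0⊕1⊕1 = 1
s2 (pos 2,3,6,7,10,11,14,15,18,19,22,23,26,27,30,31): 1⊕1⊕0⊕1⊕1⊕1⊕0⊕1⊕1⊕1⊕1⊕0⊕0⊕0⊕1⊕1 = 1
s4 (pos 4,5,6,7,12,13,14,15,20,21,22,23,28,29,30,31): 1⊕1⊕0⊕1⊕1⊕1⊕0⊕1⊕0⊕0⊕1⊕0⊕0⊕1⊕1⊕1 = 0
s8 (pos 8,9,10,11,12,13,14,15,24,25,26,27,28,29,30,31): 1⊕1⊕1⊕1⊕1⊕1⊕0⊕1⊕1⊕1⊕0⊕0⊕0⊕1⊕1⊕1 = 0
s16 (pos 16,17,18,19,20,21,22,23,24,25,26,27,28,29,30,31): 0⊕1⊕1⊕1⊕0⊕0⊕1⊕0⊕1⊕1⊕0⊕0⊕0⊕1⊕1⊕1 = 1
Syndrome s16…s1 = 10011 → error at position 19.

10011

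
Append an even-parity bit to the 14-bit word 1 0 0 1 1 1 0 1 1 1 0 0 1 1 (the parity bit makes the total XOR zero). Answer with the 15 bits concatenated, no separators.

XOR of the 14 data bits: 1⊕0⊕0⊕1⊕1⊕1⊕0⊕1⊕1⊕1⊕0⊕0⊕1⊕1 = 1
Parity bit = 1 (so all 15 bits XOR to 0).

100111011100111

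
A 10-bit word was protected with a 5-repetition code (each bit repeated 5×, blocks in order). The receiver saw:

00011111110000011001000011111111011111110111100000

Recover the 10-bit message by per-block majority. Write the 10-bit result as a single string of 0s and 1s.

Block 1 (00011): 2 ones → 0
Block 2 (11111): 5 ones → 1
Block 3 (00000): 0 ones → 0
Block 4 (11001): 3 ones → 1
Block 5 (00001): 1 one → 0
Block 6 (11111): 5 ones → 1
Block 7 (11011): 4 ones → 1
Block 8 (11111): 5 ones → 1
Block 9 (01111): 4 ones → 1
Block 10 (00000): 0 ones → 0

0101011110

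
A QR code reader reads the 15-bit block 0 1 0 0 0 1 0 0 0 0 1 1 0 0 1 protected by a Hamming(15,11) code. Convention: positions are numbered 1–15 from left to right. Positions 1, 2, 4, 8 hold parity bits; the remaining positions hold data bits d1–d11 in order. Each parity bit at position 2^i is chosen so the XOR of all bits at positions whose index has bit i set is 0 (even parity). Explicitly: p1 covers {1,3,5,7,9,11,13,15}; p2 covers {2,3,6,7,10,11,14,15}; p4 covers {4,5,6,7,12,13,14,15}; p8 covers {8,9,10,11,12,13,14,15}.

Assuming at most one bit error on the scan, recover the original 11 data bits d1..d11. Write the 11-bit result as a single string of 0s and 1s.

s1 (pos 1,3,5,7,9,11,13,15): 0⊕0⊕0⊕0⊕0⊕1⊕0⊕1 = 0
s2 (pos 2,3,6,7,10,11,14,15): 1⊕0⊕1⊕0⊕0⊕1⊕0⊕1 = 0
s4 (pos 4,5,6,7,12,13,14,15): 0⊕0⊕1⊕0⊕1⊕0⊕0⊕1 = 1
s8 (pos 8,9,10,11,12,13,14,15): 0⊕0⊕0⊕1⊕1⊕0⊕0⊕1 = 1
Syndrome s8…s1 = 1100 → error at position 12.
Flip position 12: 010001000011001 → 010001000010001
Read data bits from positions 3,5,6,7,9,10,11,12,13,14,15: 00100010001

00100010001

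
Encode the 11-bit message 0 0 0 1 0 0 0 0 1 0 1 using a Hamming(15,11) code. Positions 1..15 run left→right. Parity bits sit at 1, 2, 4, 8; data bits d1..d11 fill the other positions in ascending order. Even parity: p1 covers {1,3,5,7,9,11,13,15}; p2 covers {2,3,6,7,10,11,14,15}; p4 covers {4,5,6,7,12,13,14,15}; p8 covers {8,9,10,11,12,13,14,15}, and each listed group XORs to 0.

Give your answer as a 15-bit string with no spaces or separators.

Place data at non-parity positions: p1 p2 0 p4 0 0 1 p8 0 0 0 0 1 0 1
p1 (pos 1,3,5,7,9,11,13,15): XOR of data positions = 0⊕0⊕1⊕0⊕0⊕1⊕1 = 1
p2 (pos 2,3,6,7,10,11,14,15): XOR of data positions = 0⊕0⊕1⊕0⊕0⊕0⊕1 = 0
p4 (pos 4,5,6,7,12,13,14,15): XOR of data positions = 0⊕0⊕1⊕0⊕1⊕0⊕1 = 1
p8 (pos 8,9,10,11,12,13,14,15): XOR of data positions = 0⊕0⊕0⊕0⊕1⊕0⊕1 = 0
Codeword: 100100100000101

100100100000101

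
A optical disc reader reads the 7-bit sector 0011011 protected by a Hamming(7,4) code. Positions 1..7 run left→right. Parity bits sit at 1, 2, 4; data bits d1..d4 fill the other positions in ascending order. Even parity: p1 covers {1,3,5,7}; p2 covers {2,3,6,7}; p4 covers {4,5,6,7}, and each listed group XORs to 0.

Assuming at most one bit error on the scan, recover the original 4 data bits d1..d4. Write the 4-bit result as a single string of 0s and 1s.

s1 (pos 1,3,5,7): 0⊕1⊕0⊕1 = 0
s2 (pos 2,3,6,7): 0⊕1⊕1⊕1 = 1
s4 (pos 4,5,6,7): 1⊕0⊕1⊕1 = 1
Syndrome s4…s1 = 110 → error at position 6.
Flip position 6: 0011011 → 0011001
Read data bits from positions 3,5,6,7: 1001

1001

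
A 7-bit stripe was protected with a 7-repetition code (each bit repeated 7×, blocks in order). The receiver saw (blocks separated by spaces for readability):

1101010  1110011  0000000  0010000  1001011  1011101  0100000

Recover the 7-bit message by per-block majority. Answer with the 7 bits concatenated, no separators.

Block 1 (1101010): 4 ones → 1
Block 2 (1110011): 5 ones → 1
Block 3 (0000000): 0 ones → 0
Block 4 (0010000): 1 one → 0
Block 5 (1001011): 4 ones → 1
Block 6 (1011101): 5 ones → 1
Block 7 (0100000): 1 one → 0

1100110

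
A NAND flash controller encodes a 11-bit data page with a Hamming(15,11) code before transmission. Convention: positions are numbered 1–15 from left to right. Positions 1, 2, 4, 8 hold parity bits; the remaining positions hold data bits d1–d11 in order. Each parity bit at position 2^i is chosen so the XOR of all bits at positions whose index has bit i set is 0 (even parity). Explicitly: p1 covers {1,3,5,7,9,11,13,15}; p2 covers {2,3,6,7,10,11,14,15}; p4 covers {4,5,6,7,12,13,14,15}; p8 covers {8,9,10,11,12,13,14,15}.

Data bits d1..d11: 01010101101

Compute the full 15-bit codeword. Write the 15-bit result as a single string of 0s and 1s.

Place data at non-parity positions: p1 p2 0 p4 1 0 1 p8 0 1 0 1 1 0 1
p1 (pos 1,3,5,7,9,11,13,15): XOR of data positions = 0⊕1⊕1⊕0⊕0⊕1⊕1 = 0
p2 (pos 2,3,6,7,10,11,14,15): XOR of data positions = 0⊕0⊕1⊕1⊕0⊕0⊕1 = 1
p4 (pos 4,5,6,7,12,13,14,15): XOR of data positions = 1⊕0⊕1⊕1⊕1⊕0⊕1 = 1
p8 (pos 8,9,10,11,12,13,14,15): XOR of data positions = 0⊕1⊕0⊕1⊕1⊕0⊕1 = 0
Codeword: 010110100101101

010110100101101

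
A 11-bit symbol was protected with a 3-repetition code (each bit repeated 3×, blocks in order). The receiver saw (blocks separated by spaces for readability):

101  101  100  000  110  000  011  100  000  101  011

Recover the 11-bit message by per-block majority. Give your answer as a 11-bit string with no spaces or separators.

11001010011

Block 1 (101): 2 ones → 1
Block 2 (101): 2 ones → 1
Block 3 (100): 1 one → 0
Block 4 (000): 0 ones → 0
Block 5 (110): 2 ones → 1
Block 6 (000): 0 ones → 0
Block 7 (011): 2 ones → 1
Block 8 (100): 1 one → 0
Block 9 (000): 0 ones → 0
Block 10 (101): 2 ones → 1
Block 11 (011): 2 ones → 1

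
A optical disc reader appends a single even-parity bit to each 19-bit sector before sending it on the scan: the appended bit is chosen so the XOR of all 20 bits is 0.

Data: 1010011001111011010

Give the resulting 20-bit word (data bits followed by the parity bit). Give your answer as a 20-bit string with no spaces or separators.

10100110011110110101

XOR of the 19 data bits: 1⊕0⊕1⊕0⊕0⊕1⊕1⊕0⊕0⊕1⊕1⊕1⊕1⊕0⊕1⊕1⊕0⊕1⊕0 = 1
Parity bit = 1 (so all 20 bits XOR to 0).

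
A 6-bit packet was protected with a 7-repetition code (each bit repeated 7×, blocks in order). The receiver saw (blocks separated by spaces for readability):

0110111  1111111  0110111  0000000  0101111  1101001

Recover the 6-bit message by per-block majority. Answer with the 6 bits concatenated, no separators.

Block 1 (0110111): 5 ones → 1
Block 2 (1111111): 7 ones → 1
Block 3 (0110111): 5 ones → 1
Block 4 (0000000): 0 ones → 0
Block 5 (0101111): 5 ones → 1
Block 6 (1101001): 4 ones → 1

111011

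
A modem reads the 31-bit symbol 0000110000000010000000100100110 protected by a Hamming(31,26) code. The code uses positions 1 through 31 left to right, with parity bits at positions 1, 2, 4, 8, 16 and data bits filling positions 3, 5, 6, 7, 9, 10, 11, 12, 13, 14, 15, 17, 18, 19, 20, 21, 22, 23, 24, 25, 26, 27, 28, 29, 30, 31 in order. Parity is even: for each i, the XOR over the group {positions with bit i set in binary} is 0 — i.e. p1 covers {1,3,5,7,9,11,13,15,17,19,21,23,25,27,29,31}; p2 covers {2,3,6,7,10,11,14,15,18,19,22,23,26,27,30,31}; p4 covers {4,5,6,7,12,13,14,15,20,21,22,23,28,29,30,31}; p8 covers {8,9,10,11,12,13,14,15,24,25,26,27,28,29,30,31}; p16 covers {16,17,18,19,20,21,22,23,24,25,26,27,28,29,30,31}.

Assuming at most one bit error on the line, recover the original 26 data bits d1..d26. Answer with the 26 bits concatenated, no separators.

01100000001000000100100110

s1 (pos 1,3,5,7,9,11,13,15,17,19,21,23,25,27,29,31): 0⊕0⊕1⊕0⊕0⊕0⊕0⊕1⊕0⊕0⊕0⊕1⊕0⊕0⊕1⊕0 = 0
s2 (pos 2,3,6,7,10,11,14,15,18,19,22,23,26,27,30,31): 0⊕0⊕1⊕0⊕0⊕0⊕0⊕1⊕0⊕0⊕0⊕1⊕1⊕0⊕1⊕0 = 1
s4 (pos 4,5,6,7,12,13,14,15,20,21,22,23,28,29,30,31): 0⊕1⊕1⊕0⊕0⊕0⊕0⊕1⊕0⊕0⊕0⊕1⊕0⊕1⊕1⊕0 = 0
s8 (pos 8,9,10,11,12,13,14,15,24,25,26,27,28,29,30,31): 0⊕0⊕0⊕0⊕0⊕0⊕0⊕1⊕0⊕0⊕1⊕0⊕0⊕1⊕1⊕0 = 0
s16 (pos 16,17,18,19,20,21,22,23,24,25,26,27,28,29,30,31): 0⊕0⊕0⊕0⊕0⊕0⊕0⊕1⊕0⊕0⊕1⊕0⊕0⊕1⊕1⊕0 = 0
Syndrome s16…s1 = 00010 → error at position 2.
Flip position 2: 0000110000000010000000100100110 → 0100110000000010000000100100110
Read data bits from positions 3,5,6,7,9,10,11,12,13,14,15,17,18,19,20,21,22,23,24,25,26,27,28,29,30,31: 01100000001000000100100110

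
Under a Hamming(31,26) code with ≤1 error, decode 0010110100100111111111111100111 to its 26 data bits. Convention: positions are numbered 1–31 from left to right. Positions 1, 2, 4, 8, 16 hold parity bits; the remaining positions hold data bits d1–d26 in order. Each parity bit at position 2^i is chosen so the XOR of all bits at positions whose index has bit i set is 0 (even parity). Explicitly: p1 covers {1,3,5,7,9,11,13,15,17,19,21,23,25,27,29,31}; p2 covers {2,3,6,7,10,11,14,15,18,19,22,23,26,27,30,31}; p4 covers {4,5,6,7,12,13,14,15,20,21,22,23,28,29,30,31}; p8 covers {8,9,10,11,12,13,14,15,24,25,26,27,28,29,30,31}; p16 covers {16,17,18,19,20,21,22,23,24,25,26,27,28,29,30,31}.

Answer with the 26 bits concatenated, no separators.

s1 (pos 1,3,5,7,9,11,13,15,17,19,21,23,25,27,29,31): 0⊕1⊕1⊕0⊕0⊕1⊕0⊕1⊕1⊕1⊕1⊕1⊕1⊕0⊕1⊕1 = 1
s2 (pos 2,3,6,7,10,11,14,15,18,19,22,23,26,27,30,31): 0⊕1⊕1⊕0⊕0⊕1⊕1⊕1⊕1⊕1⊕1⊕1⊕1⊕0⊕1⊕1 = 0
s4 (pos 4,5,6,7,12,13,14,15,20,21,22,23,28,29,30,31): 0⊕1⊕1⊕0⊕0⊕0⊕1⊕1⊕1⊕1⊕1⊕1⊕0⊕1⊕1⊕1 = 1
s8 (pos 8,9,10,11,12,13,14,15,24,25,26,27,28,29,30,31): 1⊕0⊕0⊕1⊕0⊕0⊕1⊕1⊕1⊕1⊕1⊕0⊕0⊕1⊕1⊕1 = 0
s16 (pos 16,17,18,19,20,21,22,23,24,25,26,27,28,29,30,31): 1⊕1⊕1⊕1⊕1⊕1⊕1⊕1⊕1⊕1⊕1⊕0⊕0⊕1⊕1⊕1 = 0
Syndrome s16…s1 = 00101 → error at position 5.
Flip position 5: 0010110100100111111111111100111 → 0010010100100111111111111100111
Read data bits from positions 3,5,6,7,9,10,11,12,13,14,15,17,18,19,20,21,22,23,24,25,26,27,28,29,30,31: 10100010011111111111100111

10100010011111111111100111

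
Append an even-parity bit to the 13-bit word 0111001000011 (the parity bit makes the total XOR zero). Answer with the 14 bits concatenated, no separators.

01110010000110

XOR of the 13 data bits: 0⊕1⊕1⊕1⊕0⊕0⊕1⊕0⊕0⊕0⊕0⊕1⊕1 = 0
Parity bit = 0 (so all 14 bits XOR to 0).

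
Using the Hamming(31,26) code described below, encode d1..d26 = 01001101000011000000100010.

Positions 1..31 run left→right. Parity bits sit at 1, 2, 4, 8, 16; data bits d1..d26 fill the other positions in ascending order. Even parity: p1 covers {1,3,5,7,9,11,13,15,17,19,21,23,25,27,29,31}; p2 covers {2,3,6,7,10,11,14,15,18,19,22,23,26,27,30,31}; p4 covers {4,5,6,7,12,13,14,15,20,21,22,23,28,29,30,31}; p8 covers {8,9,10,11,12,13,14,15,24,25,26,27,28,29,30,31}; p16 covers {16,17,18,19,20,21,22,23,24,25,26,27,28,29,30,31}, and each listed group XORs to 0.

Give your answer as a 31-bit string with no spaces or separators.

1101100111010000011000000100010

Place data at non-parity positions: p1 p2 0 p4 1 0 0 p8 1 1 0 1 0 0 0 p16 0 1 1 0 0 0 0 0 0 1 0 0 0 1 0
p1 (pos 1,3,5,7,9,11,13,15,17,19,21,23,25,27,29,31): XOR of data positions = 0⊕1⊕0⊕1⊕0⊕0⊕0⊕0⊕1⊕0⊕0⊕0⊕0⊕0⊕0 = 1
p2 (pos 2,3,6,7,10,11,14,15,18,19,22,23,26,27,30,31): XOR of data positions = 0⊕0⊕0⊕1⊕0⊕0⊕0⊕1⊕1⊕0⊕0⊕1⊕0⊕1⊕0 = 1
p4 (pos 4,5,6,7,12,13,14,15,20,21,22,23,28,29,30,31): XOR of data positions = 1⊕0⊕0⊕1⊕0⊕0⊕0⊕0⊕0⊕0⊕0⊕0⊕0⊕1⊕0 = 1
p8 (pos 8,9,10,11,12,13,14,15,24,25,26,27,28,29,30,31): XOR of data positions = 1⊕1⊕0⊕1⊕0⊕0⊕0⊕0⊕0⊕1⊕0⊕0⊕0⊕1⊕0 = 1
p16 (pos 16,17,18,19,20,21,22,23,24,25,26,27,28,29,30,31): XOR of data positions = 0⊕1⊕1⊕0⊕0⊕0⊕0⊕0⊕0⊕1⊕0⊕0⊕0⊕1⊕0 = 0
Codeword: 1101100111010000011000000100010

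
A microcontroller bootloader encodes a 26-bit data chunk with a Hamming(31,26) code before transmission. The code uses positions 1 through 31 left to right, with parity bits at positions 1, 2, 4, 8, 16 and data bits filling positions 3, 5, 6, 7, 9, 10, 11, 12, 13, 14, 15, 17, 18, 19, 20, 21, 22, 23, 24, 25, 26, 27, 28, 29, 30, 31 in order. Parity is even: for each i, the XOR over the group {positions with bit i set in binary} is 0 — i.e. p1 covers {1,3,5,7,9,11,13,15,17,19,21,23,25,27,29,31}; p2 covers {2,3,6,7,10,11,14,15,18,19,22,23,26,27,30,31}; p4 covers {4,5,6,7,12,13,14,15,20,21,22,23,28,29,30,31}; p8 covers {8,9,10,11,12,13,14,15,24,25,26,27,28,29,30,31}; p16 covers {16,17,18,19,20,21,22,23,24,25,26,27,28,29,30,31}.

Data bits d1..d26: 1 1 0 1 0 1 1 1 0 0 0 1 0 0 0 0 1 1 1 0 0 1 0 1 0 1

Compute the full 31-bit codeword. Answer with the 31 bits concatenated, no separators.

Place data at non-parity positions: p1 p2 1 p4 1 0 1 p8 0 1 1 1 0 0 0 p16 1 0 0 0 0 1 1 1 0 0 1 0 1 0 1
p1 (pos 1,3,5,7,9,11,13,15,17,19,21,23,25,27,29,31): XOR of data positions = 1⊕1⊕1⊕0⊕1⊕0⊕0⊕1⊕0⊕0⊕1⊕0⊕1⊕1⊕1 = 1
p2 (pos 2,3,6,7,10,11,14,15,18,19,22,23,26,27,30,31): XOR of data positions = 1⊕0⊕1⊕1⊕1⊕0⊕0⊕0⊕0⊕1⊕1⊕0⊕1⊕0⊕1 = 0
p4 (pos 4,5,6,7,12,13,14,15,20,21,22,23,28,29,30,31): XOR of data positions = 1⊕0⊕1⊕1⊕0⊕0⊕0⊕0⊕0⊕1⊕1⊕0⊕1⊕0⊕1 = 1
p8 (pos 8,9,10,11,12,13,14,15,24,25,26,27,28,29,30,31): XOR of data positions = 0⊕1⊕1⊕1⊕0⊕0⊕0⊕1⊕0⊕0⊕1⊕0⊕1⊕0⊕1 = 1
p16 (pos 16,17,18,19,20,21,22,23,24,25,26,27,28,29,30,31): XOR of data positions = 1⊕0⊕0⊕0⊕0⊕1⊕1⊕1⊕0⊕0⊕1⊕0⊕1⊕0⊕1 = 1
Codeword: 1011101101110001100001110010101

1011101101110001100001110010101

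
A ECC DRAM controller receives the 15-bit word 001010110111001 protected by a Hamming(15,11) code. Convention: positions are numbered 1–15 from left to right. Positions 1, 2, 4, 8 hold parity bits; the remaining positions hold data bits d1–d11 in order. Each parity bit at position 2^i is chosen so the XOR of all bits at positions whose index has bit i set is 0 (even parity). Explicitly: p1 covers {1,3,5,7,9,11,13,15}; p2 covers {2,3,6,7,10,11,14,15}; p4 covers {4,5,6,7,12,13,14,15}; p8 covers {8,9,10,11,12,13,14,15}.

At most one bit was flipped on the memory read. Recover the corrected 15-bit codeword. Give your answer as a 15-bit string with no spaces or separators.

001010110101001

s1 (pos 1,3,5,7,9,11,13,15): 0⊕1⊕1⊕1⊕0⊕1⊕0⊕1 = 1
s2 (pos 2,3,6,7,10,11,14,15): 0⊕1⊕0⊕1⊕1⊕1⊕0⊕1 = 1
s4 (pos 4,5,6,7,12,13,14,15): 0⊕1⊕0⊕1⊕1⊕0⊕0⊕1 = 0
s8 (pos 8,9,10,11,12,13,14,15): 1⊕0⊕1⊕1⊕1⊕0⊕0⊕1 = 1
Syndrome s8…s1 = 1011 → error at position 11.
Flip position 11: 001010110111001 → 001010110101001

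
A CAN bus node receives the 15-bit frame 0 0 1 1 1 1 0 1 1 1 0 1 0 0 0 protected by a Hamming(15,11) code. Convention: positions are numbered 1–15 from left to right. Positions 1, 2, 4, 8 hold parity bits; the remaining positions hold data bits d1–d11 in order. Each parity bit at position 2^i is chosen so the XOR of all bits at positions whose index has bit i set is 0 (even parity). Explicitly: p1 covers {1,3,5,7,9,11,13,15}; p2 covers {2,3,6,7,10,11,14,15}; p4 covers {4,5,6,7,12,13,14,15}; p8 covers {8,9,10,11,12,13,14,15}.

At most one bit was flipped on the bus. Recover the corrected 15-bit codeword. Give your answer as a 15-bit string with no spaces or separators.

s1 (pos 1,3,5,7,9,11,13,15): 0⊕1⊕1⊕0⊕1⊕0⊕0⊕0 = 1
s2 (pos 2,3,6,7,10,11,14,15): 0⊕1⊕1⊕0⊕1⊕0⊕0⊕0 = 1
s4 (pos 4,5,6,7,12,13,14,15): 1⊕1⊕1⊕0⊕1⊕0⊕0⊕0 = 0
s8 (pos 8,9,10,11,12,13,14,15): 1⊕1⊕1⊕0⊕1⊕0⊕0⊕0 = 0
Syndrome s8…s1 = 0011 → error at position 3.
Flip position 3: 001111011101000 → 000111011101000

000111011101000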